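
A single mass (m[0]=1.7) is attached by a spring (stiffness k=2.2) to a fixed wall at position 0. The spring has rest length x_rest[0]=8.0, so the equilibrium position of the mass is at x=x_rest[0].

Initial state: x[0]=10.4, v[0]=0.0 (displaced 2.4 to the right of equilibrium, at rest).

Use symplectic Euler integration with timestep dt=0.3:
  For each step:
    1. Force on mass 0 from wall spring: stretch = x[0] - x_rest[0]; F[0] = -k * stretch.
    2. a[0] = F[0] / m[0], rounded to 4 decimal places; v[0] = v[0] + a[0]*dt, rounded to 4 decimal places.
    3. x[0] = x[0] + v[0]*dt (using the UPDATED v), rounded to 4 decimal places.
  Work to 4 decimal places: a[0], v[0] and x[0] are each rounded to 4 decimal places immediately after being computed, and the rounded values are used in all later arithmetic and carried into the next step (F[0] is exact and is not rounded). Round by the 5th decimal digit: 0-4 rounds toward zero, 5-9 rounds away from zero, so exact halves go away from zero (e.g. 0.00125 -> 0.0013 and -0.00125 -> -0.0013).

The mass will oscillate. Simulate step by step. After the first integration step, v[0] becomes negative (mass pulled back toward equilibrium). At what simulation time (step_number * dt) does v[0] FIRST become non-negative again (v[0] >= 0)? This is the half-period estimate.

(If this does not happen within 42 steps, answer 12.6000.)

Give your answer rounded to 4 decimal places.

Step 0: x=[10.4000] v=[0.0000]
Step 1: x=[10.1205] v=[-0.9318]
Step 2: x=[9.5940] v=[-1.7551]
Step 3: x=[8.8818] v=[-2.3739]
Step 4: x=[8.0669] v=[-2.7163]
Step 5: x=[7.2442] v=[-2.7423]
Step 6: x=[6.5095] v=[-2.4489]
Step 7: x=[5.9484] v=[-1.8702]
Step 8: x=[5.6263] v=[-1.0737]
Step 9: x=[5.5806] v=[-0.1522]
Step 10: x=[5.8167] v=[0.7871]
First v>=0 after going negative at step 10, time=3.0000

Answer: 3.0000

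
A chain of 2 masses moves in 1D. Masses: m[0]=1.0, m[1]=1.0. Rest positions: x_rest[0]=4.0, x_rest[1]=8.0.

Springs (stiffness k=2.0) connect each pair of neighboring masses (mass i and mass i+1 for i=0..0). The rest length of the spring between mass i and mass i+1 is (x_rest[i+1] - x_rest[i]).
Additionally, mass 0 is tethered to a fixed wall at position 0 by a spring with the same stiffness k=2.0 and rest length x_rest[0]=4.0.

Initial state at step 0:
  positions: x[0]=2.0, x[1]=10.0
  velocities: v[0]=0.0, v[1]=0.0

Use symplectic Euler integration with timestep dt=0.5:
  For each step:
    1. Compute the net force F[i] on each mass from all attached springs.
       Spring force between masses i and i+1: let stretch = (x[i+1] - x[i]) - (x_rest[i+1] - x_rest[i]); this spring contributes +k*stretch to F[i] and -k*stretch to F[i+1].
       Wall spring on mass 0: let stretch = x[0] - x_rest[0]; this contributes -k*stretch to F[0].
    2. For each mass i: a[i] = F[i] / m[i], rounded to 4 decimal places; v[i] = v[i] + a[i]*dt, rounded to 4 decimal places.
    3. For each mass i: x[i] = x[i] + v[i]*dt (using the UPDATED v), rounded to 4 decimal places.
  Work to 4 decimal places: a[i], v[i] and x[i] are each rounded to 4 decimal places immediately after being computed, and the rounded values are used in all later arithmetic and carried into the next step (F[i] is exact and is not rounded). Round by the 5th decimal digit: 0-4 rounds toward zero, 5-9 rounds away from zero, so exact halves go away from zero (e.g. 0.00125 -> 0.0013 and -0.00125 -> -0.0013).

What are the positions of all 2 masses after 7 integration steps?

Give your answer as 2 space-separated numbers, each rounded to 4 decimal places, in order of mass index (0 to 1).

Answer: 6.3907 5.7501

Derivation:
Step 0: x=[2.0000 10.0000] v=[0.0000 0.0000]
Step 1: x=[5.0000 8.0000] v=[6.0000 -4.0000]
Step 2: x=[7.0000 6.5000] v=[4.0000 -3.0000]
Step 3: x=[5.2500 7.2500] v=[-3.5000 1.5000]
Step 4: x=[1.8750 9.0000] v=[-6.7500 3.5000]
Step 5: x=[1.1250 9.1875] v=[-1.5000 0.3750]
Step 6: x=[3.8438 7.3438] v=[5.4375 -3.6875]
Step 7: x=[6.3907 5.7501] v=[5.0937 -3.1875]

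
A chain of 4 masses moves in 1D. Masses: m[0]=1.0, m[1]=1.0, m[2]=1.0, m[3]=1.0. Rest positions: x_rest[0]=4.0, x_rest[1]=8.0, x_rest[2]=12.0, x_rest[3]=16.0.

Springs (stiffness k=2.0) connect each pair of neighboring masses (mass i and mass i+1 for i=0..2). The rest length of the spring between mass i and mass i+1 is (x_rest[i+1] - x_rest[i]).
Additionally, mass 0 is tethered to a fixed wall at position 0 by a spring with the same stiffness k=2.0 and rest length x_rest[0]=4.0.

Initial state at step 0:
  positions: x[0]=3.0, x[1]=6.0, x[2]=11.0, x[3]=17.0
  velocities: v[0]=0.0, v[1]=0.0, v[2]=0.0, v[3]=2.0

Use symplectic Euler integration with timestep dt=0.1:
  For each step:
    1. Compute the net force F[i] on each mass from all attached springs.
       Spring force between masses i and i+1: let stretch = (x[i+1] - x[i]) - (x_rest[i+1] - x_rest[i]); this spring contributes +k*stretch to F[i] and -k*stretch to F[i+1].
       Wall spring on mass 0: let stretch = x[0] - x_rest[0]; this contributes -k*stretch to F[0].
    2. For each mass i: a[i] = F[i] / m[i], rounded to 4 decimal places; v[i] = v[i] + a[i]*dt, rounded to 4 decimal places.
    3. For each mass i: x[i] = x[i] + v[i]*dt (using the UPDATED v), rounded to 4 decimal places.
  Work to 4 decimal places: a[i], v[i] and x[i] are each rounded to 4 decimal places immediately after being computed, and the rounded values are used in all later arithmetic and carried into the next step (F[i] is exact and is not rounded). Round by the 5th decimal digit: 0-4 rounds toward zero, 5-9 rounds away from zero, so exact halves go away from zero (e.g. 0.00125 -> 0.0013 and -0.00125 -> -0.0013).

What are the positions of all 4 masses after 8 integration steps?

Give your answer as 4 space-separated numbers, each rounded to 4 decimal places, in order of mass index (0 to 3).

Answer: 3.1441 7.2266 11.8463 17.0960

Derivation:
Step 0: x=[3.0000 6.0000 11.0000 17.0000] v=[0.0000 0.0000 0.0000 2.0000]
Step 1: x=[3.0000 6.0400 11.0200 17.1600] v=[0.0000 0.4000 0.2000 1.6000]
Step 2: x=[3.0008 6.1188 11.0632 17.2772] v=[0.0080 0.7880 0.4320 1.1720]
Step 3: x=[3.0039 6.2341 11.1318 17.3501] v=[0.0314 1.1533 0.6859 0.7292]
Step 4: x=[3.0116 6.3828 11.2268 17.3787] v=[0.0767 1.4868 0.9500 0.2855]
Step 5: x=[3.0265 6.5609 11.3480 17.3642] v=[0.1486 1.7814 1.2116 -0.1449]
Step 6: x=[3.0515 6.7641 11.4937 17.3094] v=[0.2502 2.0319 1.4574 -0.5481]
Step 7: x=[3.0897 6.9876 11.6612 17.2183] v=[0.3824 2.2353 1.6746 -0.9112]
Step 8: x=[3.1441 7.2266 11.8463 17.0960] v=[0.5440 2.3904 1.8513 -1.2226]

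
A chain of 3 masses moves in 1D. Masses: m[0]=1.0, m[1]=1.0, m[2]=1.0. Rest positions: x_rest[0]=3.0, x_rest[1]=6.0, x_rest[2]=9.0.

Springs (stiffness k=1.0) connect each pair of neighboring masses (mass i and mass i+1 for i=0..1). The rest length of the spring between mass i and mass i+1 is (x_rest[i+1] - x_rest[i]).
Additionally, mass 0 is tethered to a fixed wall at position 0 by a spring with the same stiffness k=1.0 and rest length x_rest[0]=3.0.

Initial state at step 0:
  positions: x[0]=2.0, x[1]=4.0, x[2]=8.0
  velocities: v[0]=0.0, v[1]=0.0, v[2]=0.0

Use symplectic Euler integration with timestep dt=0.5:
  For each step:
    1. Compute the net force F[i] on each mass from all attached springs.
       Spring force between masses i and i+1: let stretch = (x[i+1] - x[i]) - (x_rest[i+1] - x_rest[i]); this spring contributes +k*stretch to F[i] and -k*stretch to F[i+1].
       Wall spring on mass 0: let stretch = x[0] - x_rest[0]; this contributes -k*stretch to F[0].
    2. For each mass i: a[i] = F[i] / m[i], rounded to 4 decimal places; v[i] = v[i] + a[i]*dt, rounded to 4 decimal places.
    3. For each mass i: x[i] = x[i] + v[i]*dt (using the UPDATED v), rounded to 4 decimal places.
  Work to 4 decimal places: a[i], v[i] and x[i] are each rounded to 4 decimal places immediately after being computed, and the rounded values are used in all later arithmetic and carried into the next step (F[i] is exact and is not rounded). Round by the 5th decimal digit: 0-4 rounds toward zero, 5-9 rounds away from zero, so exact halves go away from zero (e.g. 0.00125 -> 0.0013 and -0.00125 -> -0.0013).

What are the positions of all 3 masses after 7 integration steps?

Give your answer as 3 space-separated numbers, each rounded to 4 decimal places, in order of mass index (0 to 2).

Answer: 3.3233 5.7814 9.3431

Derivation:
Step 0: x=[2.0000 4.0000 8.0000] v=[0.0000 0.0000 0.0000]
Step 1: x=[2.0000 4.5000 7.7500] v=[0.0000 1.0000 -0.5000]
Step 2: x=[2.1250 5.1875 7.4375] v=[0.2500 1.3750 -0.6250]
Step 3: x=[2.4844 5.6719 7.3125] v=[0.7188 0.9688 -0.2500]
Step 4: x=[3.0196 5.7696 7.5274] v=[1.0704 0.1954 0.4297]
Step 5: x=[3.4874 5.6193 8.0528] v=[0.9356 -0.3007 1.0508]
Step 6: x=[3.6164 5.5444 8.7199] v=[0.2579 -0.1499 1.3341]
Step 7: x=[3.3233 5.7814 9.3431] v=[-0.5863 0.4739 1.2464]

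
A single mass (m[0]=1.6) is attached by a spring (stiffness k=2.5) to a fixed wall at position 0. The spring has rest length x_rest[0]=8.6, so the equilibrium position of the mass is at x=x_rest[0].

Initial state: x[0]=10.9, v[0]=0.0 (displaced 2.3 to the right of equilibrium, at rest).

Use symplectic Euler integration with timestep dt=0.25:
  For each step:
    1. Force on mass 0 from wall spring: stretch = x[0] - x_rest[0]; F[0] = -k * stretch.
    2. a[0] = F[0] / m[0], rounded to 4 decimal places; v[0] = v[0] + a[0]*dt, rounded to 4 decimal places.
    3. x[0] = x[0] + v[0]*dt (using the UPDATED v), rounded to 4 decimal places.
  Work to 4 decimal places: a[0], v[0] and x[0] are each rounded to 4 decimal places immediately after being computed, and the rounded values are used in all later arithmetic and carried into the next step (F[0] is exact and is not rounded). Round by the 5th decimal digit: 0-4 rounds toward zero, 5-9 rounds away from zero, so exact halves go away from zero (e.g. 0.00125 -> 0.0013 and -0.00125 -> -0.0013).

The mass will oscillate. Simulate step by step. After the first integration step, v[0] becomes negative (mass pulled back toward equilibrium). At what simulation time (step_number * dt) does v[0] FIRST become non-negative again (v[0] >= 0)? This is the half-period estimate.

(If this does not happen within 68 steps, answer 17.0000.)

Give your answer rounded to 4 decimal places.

Answer: 2.7500

Derivation:
Step 0: x=[10.9000] v=[0.0000]
Step 1: x=[10.6754] v=[-0.8985]
Step 2: x=[10.2481] v=[-1.7092]
Step 3: x=[9.6599] v=[-2.3530]
Step 4: x=[8.9682] v=[-2.7670]
Step 5: x=[8.2405] v=[-2.9108]
Step 6: x=[7.5479] v=[-2.7704]
Step 7: x=[6.9581] v=[-2.3594]
Step 8: x=[6.5286] v=[-1.7180]
Step 9: x=[6.3014] v=[-0.9089]
Step 10: x=[6.2987] v=[-0.0110]
Step 11: x=[6.5207] v=[0.8880]
First v>=0 after going negative at step 11, time=2.7500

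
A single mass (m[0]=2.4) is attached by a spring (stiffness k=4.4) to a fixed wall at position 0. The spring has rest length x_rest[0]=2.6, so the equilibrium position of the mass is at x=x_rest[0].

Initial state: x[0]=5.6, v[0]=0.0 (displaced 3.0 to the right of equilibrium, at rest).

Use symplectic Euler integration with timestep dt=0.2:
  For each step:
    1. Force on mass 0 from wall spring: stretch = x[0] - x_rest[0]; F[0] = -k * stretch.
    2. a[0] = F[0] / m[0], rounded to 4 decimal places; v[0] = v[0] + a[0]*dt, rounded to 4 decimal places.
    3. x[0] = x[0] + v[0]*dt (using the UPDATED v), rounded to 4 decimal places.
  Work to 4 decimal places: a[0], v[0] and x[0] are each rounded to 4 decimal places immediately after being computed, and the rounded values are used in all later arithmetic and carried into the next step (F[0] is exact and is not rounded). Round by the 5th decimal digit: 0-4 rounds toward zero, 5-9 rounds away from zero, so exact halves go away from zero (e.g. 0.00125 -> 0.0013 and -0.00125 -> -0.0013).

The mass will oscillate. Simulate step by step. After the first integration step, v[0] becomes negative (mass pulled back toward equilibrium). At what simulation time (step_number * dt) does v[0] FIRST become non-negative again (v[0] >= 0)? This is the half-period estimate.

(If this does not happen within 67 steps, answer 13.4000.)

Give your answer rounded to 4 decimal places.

Answer: 2.4000

Derivation:
Step 0: x=[5.6000] v=[0.0000]
Step 1: x=[5.3800] v=[-1.1000]
Step 2: x=[4.9561] v=[-2.1193]
Step 3: x=[4.3595] v=[-2.9832]
Step 4: x=[3.6338] v=[-3.6284]
Step 5: x=[2.8323] v=[-4.0075]
Step 6: x=[2.0138] v=[-4.0927]
Step 7: x=[1.2382] v=[-3.8778]
Step 8: x=[0.5625] v=[-3.3785]
Step 9: x=[0.0362] v=[-2.6314]
Step 10: x=[-0.3021] v=[-1.6913]
Step 11: x=[-0.4275] v=[-0.6272]
Step 12: x=[-0.3309] v=[0.4829]
First v>=0 after going negative at step 12, time=2.4000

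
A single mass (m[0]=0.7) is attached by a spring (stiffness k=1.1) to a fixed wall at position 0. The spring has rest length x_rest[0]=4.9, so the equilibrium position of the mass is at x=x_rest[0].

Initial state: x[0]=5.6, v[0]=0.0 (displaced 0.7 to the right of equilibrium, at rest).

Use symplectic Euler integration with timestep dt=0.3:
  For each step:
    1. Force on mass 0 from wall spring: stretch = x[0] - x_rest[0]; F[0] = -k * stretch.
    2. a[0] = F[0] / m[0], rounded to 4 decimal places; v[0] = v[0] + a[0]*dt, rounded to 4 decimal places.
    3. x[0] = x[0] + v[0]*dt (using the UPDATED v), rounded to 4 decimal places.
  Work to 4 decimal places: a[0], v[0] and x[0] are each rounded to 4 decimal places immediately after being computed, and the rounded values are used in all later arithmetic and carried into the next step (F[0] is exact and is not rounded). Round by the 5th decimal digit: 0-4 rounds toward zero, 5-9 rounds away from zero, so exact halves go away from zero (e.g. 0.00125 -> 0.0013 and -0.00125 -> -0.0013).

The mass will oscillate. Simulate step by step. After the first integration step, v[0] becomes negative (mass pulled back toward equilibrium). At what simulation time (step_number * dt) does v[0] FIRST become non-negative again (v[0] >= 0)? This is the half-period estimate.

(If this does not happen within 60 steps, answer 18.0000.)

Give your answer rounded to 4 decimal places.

Answer: 2.7000

Derivation:
Step 0: x=[5.6000] v=[0.0000]
Step 1: x=[5.5010] v=[-0.3300]
Step 2: x=[5.3170] v=[-0.6133]
Step 3: x=[5.0740] v=[-0.8099]
Step 4: x=[4.8064] v=[-0.8919]
Step 5: x=[4.5521] v=[-0.8478]
Step 6: x=[4.3470] v=[-0.6838]
Step 7: x=[4.2201] v=[-0.4231]
Step 8: x=[4.1893] v=[-0.1026]
Step 9: x=[4.2590] v=[0.2324]
First v>=0 after going negative at step 9, time=2.7000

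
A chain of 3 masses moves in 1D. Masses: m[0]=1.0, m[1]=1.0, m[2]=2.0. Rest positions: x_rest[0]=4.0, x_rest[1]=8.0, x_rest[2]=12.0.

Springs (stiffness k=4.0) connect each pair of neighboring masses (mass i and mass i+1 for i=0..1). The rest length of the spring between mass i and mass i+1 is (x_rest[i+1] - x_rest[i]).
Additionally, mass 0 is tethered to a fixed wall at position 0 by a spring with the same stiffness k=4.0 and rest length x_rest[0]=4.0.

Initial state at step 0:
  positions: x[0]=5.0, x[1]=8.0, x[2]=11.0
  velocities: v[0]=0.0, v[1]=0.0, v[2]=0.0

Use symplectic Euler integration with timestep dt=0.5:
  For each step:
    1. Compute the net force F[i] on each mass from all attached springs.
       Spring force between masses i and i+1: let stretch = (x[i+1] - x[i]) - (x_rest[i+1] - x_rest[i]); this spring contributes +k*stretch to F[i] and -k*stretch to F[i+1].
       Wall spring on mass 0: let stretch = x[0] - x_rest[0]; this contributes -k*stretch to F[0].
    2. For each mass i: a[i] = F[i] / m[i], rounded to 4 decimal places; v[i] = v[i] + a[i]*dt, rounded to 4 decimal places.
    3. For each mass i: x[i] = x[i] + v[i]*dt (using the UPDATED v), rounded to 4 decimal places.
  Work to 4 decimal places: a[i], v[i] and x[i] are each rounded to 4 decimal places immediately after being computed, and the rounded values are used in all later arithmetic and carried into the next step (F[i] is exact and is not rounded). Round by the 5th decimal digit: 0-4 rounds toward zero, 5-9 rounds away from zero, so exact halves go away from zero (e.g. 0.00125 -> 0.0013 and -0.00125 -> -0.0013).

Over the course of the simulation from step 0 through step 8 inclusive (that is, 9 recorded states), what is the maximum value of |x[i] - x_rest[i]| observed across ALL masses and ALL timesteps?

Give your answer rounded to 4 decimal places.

Answer: 1.6250

Derivation:
Step 0: x=[5.0000 8.0000 11.0000] v=[0.0000 0.0000 0.0000]
Step 1: x=[3.0000 8.0000 11.5000] v=[-4.0000 0.0000 1.0000]
Step 2: x=[3.0000 6.5000 12.2500] v=[0.0000 -3.0000 1.5000]
Step 3: x=[3.5000 7.2500 12.1250] v=[1.0000 1.5000 -0.2500]
Step 4: x=[4.2500 9.1250 11.5625] v=[1.5000 3.7500 -1.1250]
Step 5: x=[5.6250 8.5625 11.7813] v=[2.7500 -1.1250 0.4375]
Step 6: x=[4.3125 8.2813 12.3907] v=[-2.6250 -0.5624 1.2187]
Step 7: x=[2.6563 8.1407 12.9454] v=[-3.3124 -0.2812 1.1093]
Step 8: x=[3.8282 7.3204 13.0977] v=[2.3438 -1.6406 0.3046]
Max displacement = 1.6250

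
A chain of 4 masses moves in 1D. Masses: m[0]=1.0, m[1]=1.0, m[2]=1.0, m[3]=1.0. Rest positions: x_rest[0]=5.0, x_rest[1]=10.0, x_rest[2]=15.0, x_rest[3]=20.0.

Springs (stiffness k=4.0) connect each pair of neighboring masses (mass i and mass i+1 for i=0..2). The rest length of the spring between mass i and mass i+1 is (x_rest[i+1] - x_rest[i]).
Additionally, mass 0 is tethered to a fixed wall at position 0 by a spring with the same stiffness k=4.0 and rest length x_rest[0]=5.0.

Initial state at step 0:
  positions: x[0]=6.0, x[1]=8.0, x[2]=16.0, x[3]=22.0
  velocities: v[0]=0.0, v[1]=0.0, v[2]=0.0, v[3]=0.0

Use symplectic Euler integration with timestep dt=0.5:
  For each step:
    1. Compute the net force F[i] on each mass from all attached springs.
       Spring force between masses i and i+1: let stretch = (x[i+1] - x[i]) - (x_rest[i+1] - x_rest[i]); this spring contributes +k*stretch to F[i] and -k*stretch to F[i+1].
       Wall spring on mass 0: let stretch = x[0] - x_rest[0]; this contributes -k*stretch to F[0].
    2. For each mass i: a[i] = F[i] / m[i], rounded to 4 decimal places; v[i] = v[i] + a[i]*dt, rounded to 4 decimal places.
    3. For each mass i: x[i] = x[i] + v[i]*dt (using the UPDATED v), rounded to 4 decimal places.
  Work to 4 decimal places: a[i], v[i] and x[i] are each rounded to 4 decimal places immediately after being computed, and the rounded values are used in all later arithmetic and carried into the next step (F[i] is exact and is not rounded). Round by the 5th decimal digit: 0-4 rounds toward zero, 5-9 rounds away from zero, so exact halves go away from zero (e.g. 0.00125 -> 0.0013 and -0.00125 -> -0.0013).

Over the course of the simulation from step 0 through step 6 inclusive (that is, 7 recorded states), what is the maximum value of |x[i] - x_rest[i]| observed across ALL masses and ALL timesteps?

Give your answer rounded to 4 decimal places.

Answer: 4.0000

Derivation:
Step 0: x=[6.0000 8.0000 16.0000 22.0000] v=[0.0000 0.0000 0.0000 0.0000]
Step 1: x=[2.0000 14.0000 14.0000 21.0000] v=[-8.0000 12.0000 -4.0000 -2.0000]
Step 2: x=[8.0000 8.0000 19.0000 18.0000] v=[12.0000 -12.0000 10.0000 -6.0000]
Step 3: x=[6.0000 13.0000 12.0000 21.0000] v=[-4.0000 10.0000 -14.0000 6.0000]
Step 4: x=[5.0000 10.0000 15.0000 20.0000] v=[-2.0000 -6.0000 6.0000 -2.0000]
Step 5: x=[4.0000 7.0000 18.0000 19.0000] v=[-2.0000 -6.0000 6.0000 -2.0000]
Step 6: x=[2.0000 12.0000 11.0000 22.0000] v=[-4.0000 10.0000 -14.0000 6.0000]
Max displacement = 4.0000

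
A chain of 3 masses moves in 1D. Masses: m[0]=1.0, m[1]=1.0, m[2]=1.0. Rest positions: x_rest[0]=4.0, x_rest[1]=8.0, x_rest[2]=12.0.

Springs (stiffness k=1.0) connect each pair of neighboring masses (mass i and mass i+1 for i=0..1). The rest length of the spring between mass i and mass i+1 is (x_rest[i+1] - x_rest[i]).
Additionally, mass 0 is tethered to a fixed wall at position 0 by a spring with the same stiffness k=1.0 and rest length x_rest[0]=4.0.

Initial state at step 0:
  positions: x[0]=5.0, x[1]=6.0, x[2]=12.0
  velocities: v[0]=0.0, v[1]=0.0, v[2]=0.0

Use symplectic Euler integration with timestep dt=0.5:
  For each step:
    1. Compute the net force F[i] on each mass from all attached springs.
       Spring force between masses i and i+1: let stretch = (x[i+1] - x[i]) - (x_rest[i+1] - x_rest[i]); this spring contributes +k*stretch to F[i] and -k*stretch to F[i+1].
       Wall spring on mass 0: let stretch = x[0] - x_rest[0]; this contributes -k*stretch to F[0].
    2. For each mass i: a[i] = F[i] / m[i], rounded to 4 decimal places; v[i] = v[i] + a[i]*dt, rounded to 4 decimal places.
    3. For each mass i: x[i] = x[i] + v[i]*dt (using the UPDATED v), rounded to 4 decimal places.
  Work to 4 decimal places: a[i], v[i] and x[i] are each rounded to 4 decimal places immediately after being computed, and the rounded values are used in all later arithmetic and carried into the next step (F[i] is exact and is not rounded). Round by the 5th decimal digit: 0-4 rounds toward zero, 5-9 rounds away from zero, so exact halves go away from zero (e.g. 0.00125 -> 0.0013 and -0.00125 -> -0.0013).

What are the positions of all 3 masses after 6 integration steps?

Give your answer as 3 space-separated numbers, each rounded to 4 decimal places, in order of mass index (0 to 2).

Step 0: x=[5.0000 6.0000 12.0000] v=[0.0000 0.0000 0.0000]
Step 1: x=[4.0000 7.2500 11.5000] v=[-2.0000 2.5000 -1.0000]
Step 2: x=[2.8125 8.7500 10.9375] v=[-2.3750 3.0000 -1.1250]
Step 3: x=[2.4063 9.3125 10.8281] v=[-0.8125 1.1250 -0.2188]
Step 4: x=[3.1251 8.5274 11.3398] v=[1.4375 -1.5703 1.0234]
Step 5: x=[4.4132 7.0948 12.1484] v=[2.5761 -2.8653 1.6172]
Step 6: x=[5.2684 6.2552 12.6936] v=[1.7103 -1.6793 1.0904]

Answer: 5.2684 6.2552 12.6936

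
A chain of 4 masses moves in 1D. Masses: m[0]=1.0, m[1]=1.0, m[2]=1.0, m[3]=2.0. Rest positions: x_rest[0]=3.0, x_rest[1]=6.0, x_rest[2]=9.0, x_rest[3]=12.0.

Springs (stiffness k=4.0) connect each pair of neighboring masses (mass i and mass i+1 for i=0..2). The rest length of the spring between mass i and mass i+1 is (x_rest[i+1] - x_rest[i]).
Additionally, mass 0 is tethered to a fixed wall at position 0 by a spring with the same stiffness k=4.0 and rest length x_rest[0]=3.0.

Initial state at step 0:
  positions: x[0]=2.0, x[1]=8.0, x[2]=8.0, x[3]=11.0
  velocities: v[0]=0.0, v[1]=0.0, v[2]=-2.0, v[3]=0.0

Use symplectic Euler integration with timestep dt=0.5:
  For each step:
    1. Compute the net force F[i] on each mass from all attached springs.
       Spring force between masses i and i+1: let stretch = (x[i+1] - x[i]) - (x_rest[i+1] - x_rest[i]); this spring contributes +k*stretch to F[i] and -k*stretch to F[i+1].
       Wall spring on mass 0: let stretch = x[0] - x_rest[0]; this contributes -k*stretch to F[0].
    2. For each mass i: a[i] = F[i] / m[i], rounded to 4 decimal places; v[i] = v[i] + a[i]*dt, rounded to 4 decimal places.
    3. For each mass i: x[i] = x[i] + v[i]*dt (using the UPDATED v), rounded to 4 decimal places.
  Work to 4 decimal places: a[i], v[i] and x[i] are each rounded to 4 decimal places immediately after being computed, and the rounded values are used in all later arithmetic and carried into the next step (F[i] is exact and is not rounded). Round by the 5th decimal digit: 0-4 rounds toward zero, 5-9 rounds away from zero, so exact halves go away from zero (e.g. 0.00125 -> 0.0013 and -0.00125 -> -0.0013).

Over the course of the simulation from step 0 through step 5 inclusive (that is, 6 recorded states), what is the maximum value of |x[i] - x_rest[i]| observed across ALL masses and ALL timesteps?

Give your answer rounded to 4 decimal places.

Step 0: x=[2.0000 8.0000 8.0000 11.0000] v=[0.0000 0.0000 -2.0000 0.0000]
Step 1: x=[6.0000 2.0000 10.0000 11.0000] v=[8.0000 -12.0000 4.0000 0.0000]
Step 2: x=[0.0000 8.0000 5.0000 12.0000] v=[-12.0000 12.0000 -10.0000 2.0000]
Step 3: x=[2.0000 3.0000 10.0000 11.0000] v=[4.0000 -10.0000 10.0000 -2.0000]
Step 4: x=[3.0000 4.0000 9.0000 11.0000] v=[2.0000 2.0000 -2.0000 0.0000]
Step 5: x=[2.0000 9.0000 5.0000 11.5000] v=[-2.0000 10.0000 -8.0000 1.0000]
Max displacement = 4.0000

Answer: 4.0000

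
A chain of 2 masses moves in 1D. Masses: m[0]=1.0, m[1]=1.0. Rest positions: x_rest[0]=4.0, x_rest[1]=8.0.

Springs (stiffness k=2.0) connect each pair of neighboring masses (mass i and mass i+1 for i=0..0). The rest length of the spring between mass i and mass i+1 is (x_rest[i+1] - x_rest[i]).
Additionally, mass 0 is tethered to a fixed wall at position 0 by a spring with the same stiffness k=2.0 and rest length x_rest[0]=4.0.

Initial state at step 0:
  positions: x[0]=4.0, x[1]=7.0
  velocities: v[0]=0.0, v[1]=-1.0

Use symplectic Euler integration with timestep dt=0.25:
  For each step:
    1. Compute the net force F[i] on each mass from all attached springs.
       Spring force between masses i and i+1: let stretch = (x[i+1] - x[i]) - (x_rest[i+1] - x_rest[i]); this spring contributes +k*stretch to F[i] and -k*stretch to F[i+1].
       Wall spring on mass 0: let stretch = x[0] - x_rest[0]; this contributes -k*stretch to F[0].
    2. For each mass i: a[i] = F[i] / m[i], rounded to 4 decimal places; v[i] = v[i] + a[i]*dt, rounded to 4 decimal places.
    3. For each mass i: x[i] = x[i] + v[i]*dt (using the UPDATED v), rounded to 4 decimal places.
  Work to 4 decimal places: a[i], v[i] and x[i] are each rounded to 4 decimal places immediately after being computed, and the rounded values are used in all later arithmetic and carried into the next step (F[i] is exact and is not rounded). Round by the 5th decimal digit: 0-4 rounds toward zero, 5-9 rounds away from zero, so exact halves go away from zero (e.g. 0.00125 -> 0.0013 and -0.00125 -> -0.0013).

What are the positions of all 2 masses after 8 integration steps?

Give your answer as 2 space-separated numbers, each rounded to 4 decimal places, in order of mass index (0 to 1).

Step 0: x=[4.0000 7.0000] v=[0.0000 -1.0000]
Step 1: x=[3.8750 6.8750] v=[-0.5000 -0.5000]
Step 2: x=[3.6406 6.8750] v=[-0.9375 0.0000]
Step 3: x=[3.3555 6.9707] v=[-1.1406 0.3828]
Step 4: x=[3.1028 7.1145] v=[-1.0108 0.5752]
Step 5: x=[2.9637 7.2569] v=[-0.5564 0.5694]
Step 6: x=[2.9908 7.3626] v=[0.1084 0.4228]
Step 7: x=[3.1905 7.4218] v=[0.7989 0.2369]
Step 8: x=[3.5203 7.4521] v=[1.3193 0.1213]

Answer: 3.5203 7.4521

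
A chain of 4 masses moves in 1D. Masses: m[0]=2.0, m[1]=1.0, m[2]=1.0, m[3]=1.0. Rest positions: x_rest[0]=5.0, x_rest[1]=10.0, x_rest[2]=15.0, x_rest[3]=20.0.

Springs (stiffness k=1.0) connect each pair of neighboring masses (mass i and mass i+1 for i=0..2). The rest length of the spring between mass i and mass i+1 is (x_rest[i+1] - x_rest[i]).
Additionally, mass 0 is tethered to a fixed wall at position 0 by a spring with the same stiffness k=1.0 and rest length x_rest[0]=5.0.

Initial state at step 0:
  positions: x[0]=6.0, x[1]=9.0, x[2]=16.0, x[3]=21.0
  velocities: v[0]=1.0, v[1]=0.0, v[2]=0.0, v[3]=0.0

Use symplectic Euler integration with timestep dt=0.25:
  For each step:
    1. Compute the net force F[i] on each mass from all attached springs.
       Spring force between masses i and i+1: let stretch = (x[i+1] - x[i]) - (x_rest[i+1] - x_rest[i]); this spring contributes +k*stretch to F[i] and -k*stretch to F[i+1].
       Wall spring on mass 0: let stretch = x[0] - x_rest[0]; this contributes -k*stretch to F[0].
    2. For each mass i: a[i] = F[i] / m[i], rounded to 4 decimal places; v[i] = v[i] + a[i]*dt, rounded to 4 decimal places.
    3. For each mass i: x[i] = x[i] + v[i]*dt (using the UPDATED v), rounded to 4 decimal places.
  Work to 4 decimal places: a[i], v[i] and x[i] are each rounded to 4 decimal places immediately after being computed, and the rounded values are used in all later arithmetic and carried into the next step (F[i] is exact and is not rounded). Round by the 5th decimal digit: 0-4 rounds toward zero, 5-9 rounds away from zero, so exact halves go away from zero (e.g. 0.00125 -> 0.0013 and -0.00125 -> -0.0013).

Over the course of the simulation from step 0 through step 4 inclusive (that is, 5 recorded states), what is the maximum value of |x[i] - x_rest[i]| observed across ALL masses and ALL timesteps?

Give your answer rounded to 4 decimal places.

Answer: 1.2169

Derivation:
Step 0: x=[6.0000 9.0000 16.0000 21.0000] v=[1.0000 0.0000 0.0000 0.0000]
Step 1: x=[6.1563 9.2500 15.8750 21.0000] v=[0.6250 1.0000 -0.5000 0.0000]
Step 2: x=[6.2169 9.7207 15.6563 20.9922] v=[0.2422 1.8828 -0.8750 -0.0313]
Step 3: x=[6.1927 10.3434 15.4001 20.9634] v=[-0.0970 2.4908 -1.0249 -0.1153]
Step 4: x=[6.1046 11.0227 15.1755 20.8994] v=[-0.3523 2.7173 -0.8983 -0.2561]
Max displacement = 1.2169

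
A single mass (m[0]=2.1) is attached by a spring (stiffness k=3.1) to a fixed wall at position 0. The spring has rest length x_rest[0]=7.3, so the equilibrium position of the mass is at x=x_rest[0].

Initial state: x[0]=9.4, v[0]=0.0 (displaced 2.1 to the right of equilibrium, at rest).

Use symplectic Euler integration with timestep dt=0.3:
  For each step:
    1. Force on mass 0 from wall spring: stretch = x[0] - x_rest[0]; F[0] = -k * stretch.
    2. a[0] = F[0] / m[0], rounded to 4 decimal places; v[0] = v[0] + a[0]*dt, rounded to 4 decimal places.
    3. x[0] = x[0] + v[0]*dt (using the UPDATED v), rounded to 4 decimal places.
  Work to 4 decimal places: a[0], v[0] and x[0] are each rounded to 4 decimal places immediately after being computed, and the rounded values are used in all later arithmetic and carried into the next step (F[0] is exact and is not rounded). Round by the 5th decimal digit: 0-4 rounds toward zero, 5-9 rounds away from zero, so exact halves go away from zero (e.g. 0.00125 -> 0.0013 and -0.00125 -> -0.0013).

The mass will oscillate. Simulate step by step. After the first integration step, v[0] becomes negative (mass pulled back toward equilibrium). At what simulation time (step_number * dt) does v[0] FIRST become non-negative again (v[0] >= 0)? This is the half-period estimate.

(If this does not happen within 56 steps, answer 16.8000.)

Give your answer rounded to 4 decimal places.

Answer: 2.7000

Derivation:
Step 0: x=[9.4000] v=[0.0000]
Step 1: x=[9.1210] v=[-0.9300]
Step 2: x=[8.6001] v=[-1.7364]
Step 3: x=[7.9064] v=[-2.3122]
Step 4: x=[7.1322] v=[-2.5808]
Step 5: x=[6.3803] v=[-2.5065]
Step 6: x=[5.7505] v=[-2.0992]
Step 7: x=[5.3266] v=[-1.4130]
Step 8: x=[5.1649] v=[-0.5391]
Step 9: x=[5.2868] v=[0.4064]
First v>=0 after going negative at step 9, time=2.7000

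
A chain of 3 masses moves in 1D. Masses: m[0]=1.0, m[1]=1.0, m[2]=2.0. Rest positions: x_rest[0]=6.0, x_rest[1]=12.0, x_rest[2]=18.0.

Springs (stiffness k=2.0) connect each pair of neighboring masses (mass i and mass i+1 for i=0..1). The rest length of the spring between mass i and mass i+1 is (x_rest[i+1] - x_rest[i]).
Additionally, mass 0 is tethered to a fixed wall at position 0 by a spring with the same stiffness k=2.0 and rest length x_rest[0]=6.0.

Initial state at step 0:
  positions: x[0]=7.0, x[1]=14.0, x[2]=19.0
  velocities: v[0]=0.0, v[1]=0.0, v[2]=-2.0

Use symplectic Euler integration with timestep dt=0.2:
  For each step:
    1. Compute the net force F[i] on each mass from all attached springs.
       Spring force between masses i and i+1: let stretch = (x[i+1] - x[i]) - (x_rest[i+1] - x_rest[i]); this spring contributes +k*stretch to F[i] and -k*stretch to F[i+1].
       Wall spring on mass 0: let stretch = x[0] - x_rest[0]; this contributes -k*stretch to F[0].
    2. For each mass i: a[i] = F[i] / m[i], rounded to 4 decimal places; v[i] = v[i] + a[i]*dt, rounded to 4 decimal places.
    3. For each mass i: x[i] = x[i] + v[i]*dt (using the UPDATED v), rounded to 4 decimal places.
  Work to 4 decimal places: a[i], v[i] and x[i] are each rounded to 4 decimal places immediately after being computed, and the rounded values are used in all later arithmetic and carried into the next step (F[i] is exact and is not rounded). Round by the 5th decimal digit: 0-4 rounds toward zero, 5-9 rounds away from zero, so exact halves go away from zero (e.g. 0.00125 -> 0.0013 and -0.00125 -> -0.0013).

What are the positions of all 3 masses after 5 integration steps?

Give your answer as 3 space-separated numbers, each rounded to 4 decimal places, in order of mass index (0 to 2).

Answer: 6.6167 11.9289 17.6409

Derivation:
Step 0: x=[7.0000 14.0000 19.0000] v=[0.0000 0.0000 -2.0000]
Step 1: x=[7.0000 13.8400 18.6400] v=[0.0000 -0.8000 -1.8000]
Step 2: x=[6.9872 13.5168 18.3280] v=[-0.0640 -1.6160 -1.5600]
Step 3: x=[6.9378 13.0561 18.0636] v=[-0.2470 -2.3034 -1.3222]
Step 4: x=[6.8228 12.5066 17.8389] v=[-0.5748 -2.7477 -1.1237]
Step 5: x=[6.6167 11.9289 17.6409] v=[-1.0304 -2.8883 -0.9902]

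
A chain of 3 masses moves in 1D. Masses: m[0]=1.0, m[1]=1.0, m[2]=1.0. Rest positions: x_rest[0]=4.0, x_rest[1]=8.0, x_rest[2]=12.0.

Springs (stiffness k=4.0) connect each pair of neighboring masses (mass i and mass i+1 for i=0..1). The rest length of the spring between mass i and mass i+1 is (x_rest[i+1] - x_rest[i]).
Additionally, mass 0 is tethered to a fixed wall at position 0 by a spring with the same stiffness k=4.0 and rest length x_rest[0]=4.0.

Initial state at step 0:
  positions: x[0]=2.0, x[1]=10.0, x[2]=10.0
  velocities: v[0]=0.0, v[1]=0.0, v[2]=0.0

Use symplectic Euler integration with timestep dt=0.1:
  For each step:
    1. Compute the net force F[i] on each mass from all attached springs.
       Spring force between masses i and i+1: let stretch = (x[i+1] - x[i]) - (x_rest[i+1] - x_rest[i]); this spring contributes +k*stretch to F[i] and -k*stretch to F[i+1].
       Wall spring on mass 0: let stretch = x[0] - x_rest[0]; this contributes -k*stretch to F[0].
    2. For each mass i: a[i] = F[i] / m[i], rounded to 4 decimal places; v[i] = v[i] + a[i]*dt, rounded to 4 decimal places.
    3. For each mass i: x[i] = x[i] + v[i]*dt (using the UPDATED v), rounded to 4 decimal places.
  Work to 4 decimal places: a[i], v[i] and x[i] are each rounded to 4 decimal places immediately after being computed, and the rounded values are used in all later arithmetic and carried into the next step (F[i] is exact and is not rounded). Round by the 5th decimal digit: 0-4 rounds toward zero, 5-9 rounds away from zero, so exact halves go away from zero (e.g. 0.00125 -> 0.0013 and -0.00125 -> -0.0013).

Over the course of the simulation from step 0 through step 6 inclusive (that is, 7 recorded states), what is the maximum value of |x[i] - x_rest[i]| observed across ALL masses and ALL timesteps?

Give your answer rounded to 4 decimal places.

Step 0: x=[2.0000 10.0000 10.0000] v=[0.0000 0.0000 0.0000]
Step 1: x=[2.2400 9.6800 10.1600] v=[2.4000 -3.2000 1.6000]
Step 2: x=[2.6880 9.0816 10.4608] v=[4.4800 -5.9840 3.0080]
Step 3: x=[3.2842 8.2826 10.8664] v=[5.9622 -7.9898 4.0563]
Step 4: x=[3.9490 7.3870 11.3287] v=[6.6479 -8.9556 4.6228]
Step 5: x=[4.5934 6.5116 11.7933] v=[6.4435 -8.7541 4.6461]
Step 6: x=[5.1307 5.7707 12.2066] v=[5.3734 -7.4087 4.1334]
Max displacement = 2.2293

Answer: 2.2293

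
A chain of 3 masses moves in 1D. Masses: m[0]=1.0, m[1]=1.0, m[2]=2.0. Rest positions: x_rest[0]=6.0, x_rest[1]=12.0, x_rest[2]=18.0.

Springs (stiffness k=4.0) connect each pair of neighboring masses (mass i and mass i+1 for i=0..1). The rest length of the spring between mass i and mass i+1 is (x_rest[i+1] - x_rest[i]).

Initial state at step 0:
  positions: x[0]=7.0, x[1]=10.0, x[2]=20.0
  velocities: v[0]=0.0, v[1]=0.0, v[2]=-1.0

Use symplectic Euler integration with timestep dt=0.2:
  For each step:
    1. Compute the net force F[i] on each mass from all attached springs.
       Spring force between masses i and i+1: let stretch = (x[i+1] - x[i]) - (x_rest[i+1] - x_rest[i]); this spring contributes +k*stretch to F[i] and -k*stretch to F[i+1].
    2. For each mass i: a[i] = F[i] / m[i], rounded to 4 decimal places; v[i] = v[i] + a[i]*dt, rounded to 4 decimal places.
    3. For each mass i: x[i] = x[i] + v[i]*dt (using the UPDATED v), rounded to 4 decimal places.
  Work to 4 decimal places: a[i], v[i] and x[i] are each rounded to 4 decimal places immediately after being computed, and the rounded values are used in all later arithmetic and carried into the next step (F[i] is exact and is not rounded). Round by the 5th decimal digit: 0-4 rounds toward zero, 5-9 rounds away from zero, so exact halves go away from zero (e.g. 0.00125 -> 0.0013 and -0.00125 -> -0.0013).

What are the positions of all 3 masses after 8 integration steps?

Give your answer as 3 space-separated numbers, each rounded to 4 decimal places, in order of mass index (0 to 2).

Step 0: x=[7.0000 10.0000 20.0000] v=[0.0000 0.0000 -1.0000]
Step 1: x=[6.5200 11.1200 19.4800] v=[-2.4000 5.6000 -2.6000]
Step 2: x=[5.8160 12.8416 18.7712] v=[-3.5200 8.6080 -3.5440]
Step 3: x=[5.2761 14.3878 18.0680] v=[-2.6995 7.7312 -3.5158]
Step 4: x=[5.2341 15.0650 17.5504] v=[-0.2101 3.3860 -2.5879]
Step 5: x=[5.8050 14.5669 17.3140] v=[2.8546 -2.4904 -1.1821]
Step 6: x=[6.8178 13.1065 17.3378] v=[5.0641 -7.3022 0.1191]
Step 7: x=[7.8768 11.3169 17.5031] v=[5.2951 -8.9481 0.8266]
Step 8: x=[8.5262 9.9667 17.6535] v=[3.2472 -6.7512 0.7521]

Answer: 8.5262 9.9667 17.6535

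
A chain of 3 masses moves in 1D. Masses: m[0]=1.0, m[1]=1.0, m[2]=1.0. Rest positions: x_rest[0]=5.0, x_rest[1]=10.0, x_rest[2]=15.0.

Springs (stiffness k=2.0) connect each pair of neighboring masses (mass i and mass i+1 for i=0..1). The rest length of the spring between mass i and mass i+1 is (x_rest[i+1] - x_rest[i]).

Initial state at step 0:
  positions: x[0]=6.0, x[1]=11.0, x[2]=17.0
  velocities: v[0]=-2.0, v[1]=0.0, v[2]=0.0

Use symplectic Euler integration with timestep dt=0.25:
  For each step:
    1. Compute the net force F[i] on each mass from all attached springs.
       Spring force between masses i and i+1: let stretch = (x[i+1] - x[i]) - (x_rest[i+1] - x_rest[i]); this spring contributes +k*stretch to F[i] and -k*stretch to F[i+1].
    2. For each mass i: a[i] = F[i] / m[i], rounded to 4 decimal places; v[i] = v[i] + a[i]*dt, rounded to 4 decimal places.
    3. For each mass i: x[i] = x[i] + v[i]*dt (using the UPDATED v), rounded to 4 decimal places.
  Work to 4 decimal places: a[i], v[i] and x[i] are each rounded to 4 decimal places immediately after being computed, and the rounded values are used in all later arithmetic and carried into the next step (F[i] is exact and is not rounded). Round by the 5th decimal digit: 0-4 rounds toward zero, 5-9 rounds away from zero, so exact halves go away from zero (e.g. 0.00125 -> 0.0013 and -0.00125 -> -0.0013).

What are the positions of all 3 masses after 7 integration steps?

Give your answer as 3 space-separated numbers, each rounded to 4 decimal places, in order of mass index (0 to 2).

Answer: 5.3076 9.9143 15.2781

Derivation:
Step 0: x=[6.0000 11.0000 17.0000] v=[-2.0000 0.0000 0.0000]
Step 1: x=[5.5000 11.1250 16.8750] v=[-2.0000 0.5000 -0.5000]
Step 2: x=[5.0781 11.2656 16.6563] v=[-1.6875 0.5625 -0.8750]
Step 3: x=[4.8047 11.3066 16.3887] v=[-1.0938 0.1641 -1.0704]
Step 4: x=[4.7190 11.1702 16.1108] v=[-0.3429 -0.5458 -1.1115]
Step 5: x=[4.8147 10.8449 15.8404] v=[0.3827 -1.3011 -1.0818]
Step 6: x=[5.0392 10.3903 15.5705] v=[0.8978 -1.8185 -1.0796]
Step 7: x=[5.3076 9.9143 15.2781] v=[1.0734 -1.9040 -1.1697]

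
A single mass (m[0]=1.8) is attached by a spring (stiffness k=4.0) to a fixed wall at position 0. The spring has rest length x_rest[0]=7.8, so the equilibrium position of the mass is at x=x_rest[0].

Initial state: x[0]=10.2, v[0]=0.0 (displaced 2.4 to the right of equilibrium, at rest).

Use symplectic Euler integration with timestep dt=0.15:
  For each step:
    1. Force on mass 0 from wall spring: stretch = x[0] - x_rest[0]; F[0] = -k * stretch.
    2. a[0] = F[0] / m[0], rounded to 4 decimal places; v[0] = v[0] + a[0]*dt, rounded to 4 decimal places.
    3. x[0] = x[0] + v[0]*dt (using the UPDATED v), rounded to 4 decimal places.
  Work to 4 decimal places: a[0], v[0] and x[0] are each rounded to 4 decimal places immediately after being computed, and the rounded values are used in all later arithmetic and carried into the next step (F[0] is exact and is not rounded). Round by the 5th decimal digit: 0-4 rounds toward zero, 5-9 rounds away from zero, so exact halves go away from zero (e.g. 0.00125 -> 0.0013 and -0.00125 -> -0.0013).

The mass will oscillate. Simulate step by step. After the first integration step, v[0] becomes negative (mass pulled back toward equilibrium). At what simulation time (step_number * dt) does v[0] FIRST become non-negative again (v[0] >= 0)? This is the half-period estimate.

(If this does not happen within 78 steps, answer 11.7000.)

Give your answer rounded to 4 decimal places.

Step 0: x=[10.2000] v=[0.0000]
Step 1: x=[10.0800] v=[-0.8000]
Step 2: x=[9.8460] v=[-1.5600]
Step 3: x=[9.5097] v=[-2.2420]
Step 4: x=[9.0879] v=[-2.8119]
Step 5: x=[8.6017] v=[-3.2412]
Step 6: x=[8.0754] v=[-3.5084]
Step 7: x=[7.5354] v=[-3.6002]
Step 8: x=[7.0086] v=[-3.5120]
Step 9: x=[6.5214] v=[-3.2482]
Step 10: x=[6.0981] v=[-2.8220]
Step 11: x=[5.7599] v=[-2.2547]
Step 12: x=[5.5237] v=[-1.5747]
Step 13: x=[5.4013] v=[-0.8159]
Step 14: x=[5.3989] v=[-0.0163]
Step 15: x=[5.5165] v=[0.7841]
First v>=0 after going negative at step 15, time=2.2500

Answer: 2.2500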